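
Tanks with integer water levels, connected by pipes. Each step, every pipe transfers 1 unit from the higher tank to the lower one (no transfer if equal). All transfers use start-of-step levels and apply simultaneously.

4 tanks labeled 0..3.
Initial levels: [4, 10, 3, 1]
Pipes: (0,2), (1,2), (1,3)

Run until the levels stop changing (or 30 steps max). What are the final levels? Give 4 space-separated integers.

Answer: 5 5 4 4

Derivation:
Step 1: flows [0->2,1->2,1->3] -> levels [3 8 5 2]
Step 2: flows [2->0,1->2,1->3] -> levels [4 6 5 3]
Step 3: flows [2->0,1->2,1->3] -> levels [5 4 5 4]
Step 4: flows [0=2,2->1,1=3] -> levels [5 5 4 4]
Step 5: flows [0->2,1->2,1->3] -> levels [4 3 6 5]
Step 6: flows [2->0,2->1,3->1] -> levels [5 5 4 4]
  -> period-2 cycle: step 6 state = step 4 state; never stabilizes
  -> state at step 30: (30-4) mod 2 = 0, same as step 4 -> [5 5 4 4]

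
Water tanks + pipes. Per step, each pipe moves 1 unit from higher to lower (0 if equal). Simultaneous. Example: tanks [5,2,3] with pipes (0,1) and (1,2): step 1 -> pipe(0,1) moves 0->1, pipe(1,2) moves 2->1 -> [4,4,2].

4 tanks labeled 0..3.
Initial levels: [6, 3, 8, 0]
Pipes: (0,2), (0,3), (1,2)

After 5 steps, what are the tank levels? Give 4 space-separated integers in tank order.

Step 1: flows [2->0,0->3,2->1] -> levels [6 4 6 1]
Step 2: flows [0=2,0->3,2->1] -> levels [5 5 5 2]
Step 3: flows [0=2,0->3,1=2] -> levels [4 5 5 3]
Step 4: flows [2->0,0->3,1=2] -> levels [4 5 4 4]
Step 5: flows [0=2,0=3,1->2] -> levels [4 4 5 4]

Answer: 4 4 5 4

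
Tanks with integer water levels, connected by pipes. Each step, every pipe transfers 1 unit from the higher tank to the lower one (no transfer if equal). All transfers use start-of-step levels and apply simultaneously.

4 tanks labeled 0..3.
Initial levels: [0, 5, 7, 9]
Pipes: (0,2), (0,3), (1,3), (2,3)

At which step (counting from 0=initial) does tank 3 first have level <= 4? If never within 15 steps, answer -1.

Step 1: flows [2->0,3->0,3->1,3->2] -> levels [2 6 7 6]
Step 2: flows [2->0,3->0,1=3,2->3] -> levels [4 6 5 6]
Step 3: flows [2->0,3->0,1=3,3->2] -> levels [6 6 5 4]
Tank 3 first reaches <=4 at step 3

Answer: 3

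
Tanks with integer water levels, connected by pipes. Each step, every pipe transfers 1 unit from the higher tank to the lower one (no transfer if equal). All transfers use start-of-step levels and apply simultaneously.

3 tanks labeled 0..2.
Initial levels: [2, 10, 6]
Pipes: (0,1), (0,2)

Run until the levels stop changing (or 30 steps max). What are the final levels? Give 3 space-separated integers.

Step 1: flows [1->0,2->0] -> levels [4 9 5]
Step 2: flows [1->0,2->0] -> levels [6 8 4]
Step 3: flows [1->0,0->2] -> levels [6 7 5]
Step 4: flows [1->0,0->2] -> levels [6 6 6]
Step 5: flows [0=1,0=2] -> levels [6 6 6]
  -> stable (no change)

Answer: 6 6 6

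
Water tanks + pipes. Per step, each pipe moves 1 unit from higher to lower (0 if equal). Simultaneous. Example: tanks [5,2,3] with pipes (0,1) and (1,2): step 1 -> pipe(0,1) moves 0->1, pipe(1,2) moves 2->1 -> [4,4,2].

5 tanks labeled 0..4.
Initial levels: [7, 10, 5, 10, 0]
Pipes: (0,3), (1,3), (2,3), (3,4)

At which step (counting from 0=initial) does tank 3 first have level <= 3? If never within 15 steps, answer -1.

Step 1: flows [3->0,1=3,3->2,3->4] -> levels [8 10 6 7 1]
Step 2: flows [0->3,1->3,3->2,3->4] -> levels [7 9 7 7 2]
Step 3: flows [0=3,1->3,2=3,3->4] -> levels [7 8 7 7 3]
Step 4: flows [0=3,1->3,2=3,3->4] -> levels [7 7 7 7 4]
Step 5: flows [0=3,1=3,2=3,3->4] -> levels [7 7 7 6 5]
Step 6: flows [0->3,1->3,2->3,3->4] -> levels [6 6 6 8 6]
Step 7: flows [3->0,3->1,3->2,3->4] -> levels [7 7 7 4 7]
Step 8: flows [0->3,1->3,2->3,4->3] -> levels [6 6 6 8 6]
  -> period-2 cycle (repeats step 6); tank 3 never drops to <=3
Tank 3 never reaches <=3 within 15 steps

Answer: -1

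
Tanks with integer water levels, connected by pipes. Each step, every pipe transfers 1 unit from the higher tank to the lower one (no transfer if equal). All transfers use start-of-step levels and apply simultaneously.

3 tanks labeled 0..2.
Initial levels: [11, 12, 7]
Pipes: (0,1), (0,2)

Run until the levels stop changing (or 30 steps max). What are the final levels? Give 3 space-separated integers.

Answer: 10 10 10

Derivation:
Step 1: flows [1->0,0->2] -> levels [11 11 8]
Step 2: flows [0=1,0->2] -> levels [10 11 9]
Step 3: flows [1->0,0->2] -> levels [10 10 10]
Step 4: flows [0=1,0=2] -> levels [10 10 10]
  -> stable (no change)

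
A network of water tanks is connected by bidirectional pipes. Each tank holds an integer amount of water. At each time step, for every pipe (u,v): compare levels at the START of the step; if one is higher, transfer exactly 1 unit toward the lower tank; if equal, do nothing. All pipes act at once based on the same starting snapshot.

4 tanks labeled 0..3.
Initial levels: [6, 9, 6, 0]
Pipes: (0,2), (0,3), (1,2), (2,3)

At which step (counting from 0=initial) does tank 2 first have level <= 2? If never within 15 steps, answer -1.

Answer: -1

Derivation:
Step 1: flows [0=2,0->3,1->2,2->3] -> levels [5 8 6 2]
Step 2: flows [2->0,0->3,1->2,2->3] -> levels [5 7 5 4]
Step 3: flows [0=2,0->3,1->2,2->3] -> levels [4 6 5 6]
Step 4: flows [2->0,3->0,1->2,3->2] -> levels [6 5 6 4]
Step 5: flows [0=2,0->3,2->1,2->3] -> levels [5 6 4 6]
Step 6: flows [0->2,3->0,1->2,3->2] -> levels [5 5 7 4]
Step 7: flows [2->0,0->3,2->1,2->3] -> levels [5 6 4 6]
  -> period-2 cycle (repeats step 5); tank 2 never drops to <=2
Tank 2 never reaches <=2 within 15 steps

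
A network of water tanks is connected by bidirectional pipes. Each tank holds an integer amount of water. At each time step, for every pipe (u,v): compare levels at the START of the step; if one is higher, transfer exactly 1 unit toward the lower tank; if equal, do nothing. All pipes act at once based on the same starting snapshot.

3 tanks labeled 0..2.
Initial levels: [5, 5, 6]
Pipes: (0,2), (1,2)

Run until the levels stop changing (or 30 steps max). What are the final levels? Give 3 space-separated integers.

Answer: 5 5 6

Derivation:
Step 1: flows [2->0,2->1] -> levels [6 6 4]
Step 2: flows [0->2,1->2] -> levels [5 5 6]
  -> period-2 cycle: step 2 state = step 0 state; never stabilizes
  -> state at step 30: (30-0) mod 2 = 0, same as step 0 -> [5 5 6]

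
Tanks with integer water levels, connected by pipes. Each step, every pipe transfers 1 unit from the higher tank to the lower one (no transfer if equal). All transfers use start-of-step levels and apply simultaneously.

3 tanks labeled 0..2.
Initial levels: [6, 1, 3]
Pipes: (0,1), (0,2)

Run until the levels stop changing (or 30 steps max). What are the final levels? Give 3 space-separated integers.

Step 1: flows [0->1,0->2] -> levels [4 2 4]
Step 2: flows [0->1,0=2] -> levels [3 3 4]
Step 3: flows [0=1,2->0] -> levels [4 3 3]
Step 4: flows [0->1,0->2] -> levels [2 4 4]
Step 5: flows [1->0,2->0] -> levels [4 3 3]
  -> period-2 cycle: step 5 state = step 3 state; never stabilizes
  -> state at step 30: (30-3) mod 2 = 1, same as step 4 -> [2 4 4]

Answer: 2 4 4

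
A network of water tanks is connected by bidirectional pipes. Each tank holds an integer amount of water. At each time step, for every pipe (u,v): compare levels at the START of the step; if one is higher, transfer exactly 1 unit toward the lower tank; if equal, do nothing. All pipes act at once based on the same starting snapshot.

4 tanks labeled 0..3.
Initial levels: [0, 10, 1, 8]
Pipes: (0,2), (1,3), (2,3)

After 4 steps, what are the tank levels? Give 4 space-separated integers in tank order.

Answer: 2 7 3 7

Derivation:
Step 1: flows [2->0,1->3,3->2] -> levels [1 9 1 8]
Step 2: flows [0=2,1->3,3->2] -> levels [1 8 2 8]
Step 3: flows [2->0,1=3,3->2] -> levels [2 8 2 7]
Step 4: flows [0=2,1->3,3->2] -> levels [2 7 3 7]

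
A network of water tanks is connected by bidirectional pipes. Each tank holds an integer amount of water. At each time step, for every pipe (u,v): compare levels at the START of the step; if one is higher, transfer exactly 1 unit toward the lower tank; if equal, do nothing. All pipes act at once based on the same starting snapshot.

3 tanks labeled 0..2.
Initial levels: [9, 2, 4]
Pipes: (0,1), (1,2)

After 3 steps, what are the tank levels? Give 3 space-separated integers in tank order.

Answer: 6 5 4

Derivation:
Step 1: flows [0->1,2->1] -> levels [8 4 3]
Step 2: flows [0->1,1->2] -> levels [7 4 4]
Step 3: flows [0->1,1=2] -> levels [6 5 4]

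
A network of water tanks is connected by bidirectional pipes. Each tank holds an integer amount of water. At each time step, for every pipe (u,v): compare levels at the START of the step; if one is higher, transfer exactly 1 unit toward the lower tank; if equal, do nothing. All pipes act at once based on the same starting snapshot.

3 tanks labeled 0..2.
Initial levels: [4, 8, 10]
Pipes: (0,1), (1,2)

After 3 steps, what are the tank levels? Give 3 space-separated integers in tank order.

Step 1: flows [1->0,2->1] -> levels [5 8 9]
Step 2: flows [1->0,2->1] -> levels [6 8 8]
Step 3: flows [1->0,1=2] -> levels [7 7 8]

Answer: 7 7 8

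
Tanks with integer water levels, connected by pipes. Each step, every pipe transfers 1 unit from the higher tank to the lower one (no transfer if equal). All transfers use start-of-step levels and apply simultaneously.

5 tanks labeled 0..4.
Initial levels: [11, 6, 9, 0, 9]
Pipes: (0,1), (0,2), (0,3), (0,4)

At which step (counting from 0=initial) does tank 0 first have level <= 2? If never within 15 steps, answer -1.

Answer: -1

Derivation:
Step 1: flows [0->1,0->2,0->3,0->4] -> levels [7 7 10 1 10]
Step 2: flows [0=1,2->0,0->3,4->0] -> levels [8 7 9 2 9]
Step 3: flows [0->1,2->0,0->3,4->0] -> levels [8 8 8 3 8]
Step 4: flows [0=1,0=2,0->3,0=4] -> levels [7 8 8 4 8]
Step 5: flows [1->0,2->0,0->3,4->0] -> levels [9 7 7 5 7]
Step 6: flows [0->1,0->2,0->3,0->4] -> levels [5 8 8 6 8]
Step 7: flows [1->0,2->0,3->0,4->0] -> levels [9 7 7 5 7]
  -> period-2 cycle (repeats step 5); tank 0 never drops to <=2
Tank 0 never reaches <=2 within 15 steps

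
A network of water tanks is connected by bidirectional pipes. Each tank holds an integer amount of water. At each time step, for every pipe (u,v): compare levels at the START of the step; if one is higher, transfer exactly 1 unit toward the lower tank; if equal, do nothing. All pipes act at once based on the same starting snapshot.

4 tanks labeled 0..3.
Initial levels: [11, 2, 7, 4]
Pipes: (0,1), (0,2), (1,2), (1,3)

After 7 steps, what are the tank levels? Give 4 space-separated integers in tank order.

Answer: 6 7 6 5

Derivation:
Step 1: flows [0->1,0->2,2->1,3->1] -> levels [9 5 7 3]
Step 2: flows [0->1,0->2,2->1,1->3] -> levels [7 6 7 4]
Step 3: flows [0->1,0=2,2->1,1->3] -> levels [6 7 6 5]
Step 4: flows [1->0,0=2,1->2,1->3] -> levels [7 4 7 6]
Step 5: flows [0->1,0=2,2->1,3->1] -> levels [6 7 6 5]
  -> period-2 cycle: step 5 state = step 3 state
  -> state at step 7: (7-3) mod 2 = 0, same as step 3 -> [6 7 6 5]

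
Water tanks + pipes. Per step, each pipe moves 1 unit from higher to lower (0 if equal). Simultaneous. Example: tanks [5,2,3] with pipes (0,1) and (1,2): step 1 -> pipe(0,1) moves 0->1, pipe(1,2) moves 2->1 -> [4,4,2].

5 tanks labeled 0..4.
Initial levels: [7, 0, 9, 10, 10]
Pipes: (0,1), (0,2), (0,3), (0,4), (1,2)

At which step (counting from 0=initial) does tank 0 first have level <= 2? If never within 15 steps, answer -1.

Step 1: flows [0->1,2->0,3->0,4->0,2->1] -> levels [9 2 7 9 9]
Step 2: flows [0->1,0->2,0=3,0=4,2->1] -> levels [7 4 7 9 9]
Step 3: flows [0->1,0=2,3->0,4->0,2->1] -> levels [8 6 6 8 8]
Step 4: flows [0->1,0->2,0=3,0=4,1=2] -> levels [6 7 7 8 8]
Step 5: flows [1->0,2->0,3->0,4->0,1=2] -> levels [10 6 6 7 7]
Step 6: flows [0->1,0->2,0->3,0->4,1=2] -> levels [6 7 7 8 8]
  -> period-2 cycle (repeats step 4); tank 0 never drops to <=2
Tank 0 never reaches <=2 within 15 steps

Answer: -1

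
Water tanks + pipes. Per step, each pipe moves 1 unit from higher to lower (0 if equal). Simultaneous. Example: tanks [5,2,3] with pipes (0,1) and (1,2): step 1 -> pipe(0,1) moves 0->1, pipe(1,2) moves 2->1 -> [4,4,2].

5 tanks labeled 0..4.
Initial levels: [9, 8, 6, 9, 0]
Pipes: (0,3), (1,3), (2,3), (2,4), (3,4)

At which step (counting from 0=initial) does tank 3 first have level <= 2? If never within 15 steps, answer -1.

Answer: -1

Derivation:
Step 1: flows [0=3,3->1,3->2,2->4,3->4] -> levels [9 9 6 6 2]
Step 2: flows [0->3,1->3,2=3,2->4,3->4] -> levels [8 8 5 7 4]
Step 3: flows [0->3,1->3,3->2,2->4,3->4] -> levels [7 7 5 7 6]
Step 4: flows [0=3,1=3,3->2,4->2,3->4] -> levels [7 7 7 5 6]
Step 5: flows [0->3,1->3,2->3,2->4,4->3] -> levels [6 6 5 9 6]
Step 6: flows [3->0,3->1,3->2,4->2,3->4] -> levels [7 7 7 5 6]
  -> period-2 cycle (repeats step 4); tank 3 never drops to <=2
Tank 3 never reaches <=2 within 15 steps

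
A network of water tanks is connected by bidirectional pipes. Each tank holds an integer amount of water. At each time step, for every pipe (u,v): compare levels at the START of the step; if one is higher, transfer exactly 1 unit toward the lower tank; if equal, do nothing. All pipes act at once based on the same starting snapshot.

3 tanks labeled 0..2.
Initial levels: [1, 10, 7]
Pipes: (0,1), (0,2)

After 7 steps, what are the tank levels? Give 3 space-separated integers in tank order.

Step 1: flows [1->0,2->0] -> levels [3 9 6]
Step 2: flows [1->0,2->0] -> levels [5 8 5]
Step 3: flows [1->0,0=2] -> levels [6 7 5]
Step 4: flows [1->0,0->2] -> levels [6 6 6]
Step 5: flows [0=1,0=2] -> levels [6 6 6]
  -> stable; steps 6..7 unchanged -> [6 6 6]

Answer: 6 6 6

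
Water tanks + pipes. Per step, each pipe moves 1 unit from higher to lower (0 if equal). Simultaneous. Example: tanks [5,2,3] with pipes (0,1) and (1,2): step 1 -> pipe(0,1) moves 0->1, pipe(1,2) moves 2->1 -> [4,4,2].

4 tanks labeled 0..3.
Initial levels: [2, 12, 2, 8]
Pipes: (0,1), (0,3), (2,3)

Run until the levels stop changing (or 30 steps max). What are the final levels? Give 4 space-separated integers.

Answer: 7 6 6 5

Derivation:
Step 1: flows [1->0,3->0,3->2] -> levels [4 11 3 6]
Step 2: flows [1->0,3->0,3->2] -> levels [6 10 4 4]
Step 3: flows [1->0,0->3,2=3] -> levels [6 9 4 5]
Step 4: flows [1->0,0->3,3->2] -> levels [6 8 5 5]
Step 5: flows [1->0,0->3,2=3] -> levels [6 7 5 6]
Step 6: flows [1->0,0=3,3->2] -> levels [7 6 6 5]
Step 7: flows [0->1,0->3,2->3] -> levels [5 7 5 7]
Step 8: flows [1->0,3->0,3->2] -> levels [7 6 6 5]
  -> period-2 cycle: step 8 state = step 6 state; never stabilizes
  -> state at step 30: (30-6) mod 2 = 0, same as step 6 -> [7 6 6 5]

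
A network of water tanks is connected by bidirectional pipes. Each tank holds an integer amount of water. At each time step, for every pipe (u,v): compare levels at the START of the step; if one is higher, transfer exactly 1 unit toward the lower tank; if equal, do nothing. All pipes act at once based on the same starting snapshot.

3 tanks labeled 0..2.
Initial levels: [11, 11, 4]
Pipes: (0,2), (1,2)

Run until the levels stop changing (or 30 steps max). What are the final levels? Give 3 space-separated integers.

Answer: 9 9 8

Derivation:
Step 1: flows [0->2,1->2] -> levels [10 10 6]
Step 2: flows [0->2,1->2] -> levels [9 9 8]
Step 3: flows [0->2,1->2] -> levels [8 8 10]
Step 4: flows [2->0,2->1] -> levels [9 9 8]
  -> period-2 cycle: step 4 state = step 2 state; never stabilizes
  -> state at step 30: (30-2) mod 2 = 0, same as step 2 -> [9 9 8]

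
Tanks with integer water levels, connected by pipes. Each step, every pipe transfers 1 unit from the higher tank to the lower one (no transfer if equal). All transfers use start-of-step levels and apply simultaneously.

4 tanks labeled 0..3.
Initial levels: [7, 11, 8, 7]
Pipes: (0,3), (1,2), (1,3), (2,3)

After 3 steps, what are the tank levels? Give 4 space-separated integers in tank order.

Step 1: flows [0=3,1->2,1->3,2->3] -> levels [7 9 8 9]
Step 2: flows [3->0,1->2,1=3,3->2] -> levels [8 8 10 7]
Step 3: flows [0->3,2->1,1->3,2->3] -> levels [7 8 8 10]

Answer: 7 8 8 10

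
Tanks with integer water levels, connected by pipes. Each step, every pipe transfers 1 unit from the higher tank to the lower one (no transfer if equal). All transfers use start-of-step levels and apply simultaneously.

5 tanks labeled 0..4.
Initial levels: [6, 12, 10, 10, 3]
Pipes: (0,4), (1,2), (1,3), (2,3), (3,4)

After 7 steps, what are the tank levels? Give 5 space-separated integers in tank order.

Answer: 8 8 9 9 7

Derivation:
Step 1: flows [0->4,1->2,1->3,2=3,3->4] -> levels [5 10 11 10 5]
Step 2: flows [0=4,2->1,1=3,2->3,3->4] -> levels [5 11 9 10 6]
Step 3: flows [4->0,1->2,1->3,3->2,3->4] -> levels [6 9 11 9 6]
Step 4: flows [0=4,2->1,1=3,2->3,3->4] -> levels [6 10 9 9 7]
Step 5: flows [4->0,1->2,1->3,2=3,3->4] -> levels [7 8 10 9 7]
Step 6: flows [0=4,2->1,3->1,2->3,3->4] -> levels [7 10 8 8 8]
Step 7: flows [4->0,1->2,1->3,2=3,3=4] -> levels [8 8 9 9 7]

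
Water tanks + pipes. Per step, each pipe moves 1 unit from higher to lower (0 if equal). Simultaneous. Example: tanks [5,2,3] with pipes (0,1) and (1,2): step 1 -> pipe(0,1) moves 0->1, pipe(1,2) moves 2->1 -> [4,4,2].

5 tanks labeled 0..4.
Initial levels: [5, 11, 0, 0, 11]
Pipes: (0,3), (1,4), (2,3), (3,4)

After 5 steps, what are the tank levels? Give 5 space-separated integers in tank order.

Step 1: flows [0->3,1=4,2=3,4->3] -> levels [4 11 0 2 10]
Step 2: flows [0->3,1->4,3->2,4->3] -> levels [3 10 1 3 10]
Step 3: flows [0=3,1=4,3->2,4->3] -> levels [3 10 2 3 9]
Step 4: flows [0=3,1->4,3->2,4->3] -> levels [3 9 3 3 9]
Step 5: flows [0=3,1=4,2=3,4->3] -> levels [3 9 3 4 8]

Answer: 3 9 3 4 8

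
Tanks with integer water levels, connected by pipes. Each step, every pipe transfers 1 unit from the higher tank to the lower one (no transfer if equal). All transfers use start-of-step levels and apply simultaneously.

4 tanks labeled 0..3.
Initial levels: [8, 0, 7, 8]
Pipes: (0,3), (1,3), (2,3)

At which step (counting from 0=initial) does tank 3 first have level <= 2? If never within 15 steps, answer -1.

Step 1: flows [0=3,3->1,3->2] -> levels [8 1 8 6]
Step 2: flows [0->3,3->1,2->3] -> levels [7 2 7 7]
Step 3: flows [0=3,3->1,2=3] -> levels [7 3 7 6]
Step 4: flows [0->3,3->1,2->3] -> levels [6 4 6 7]
Step 5: flows [3->0,3->1,3->2] -> levels [7 5 7 4]
Step 6: flows [0->3,1->3,2->3] -> levels [6 4 6 7]
  -> period-2 cycle (repeats step 4); tank 3 never drops to <=2
Tank 3 never reaches <=2 within 15 steps

Answer: -1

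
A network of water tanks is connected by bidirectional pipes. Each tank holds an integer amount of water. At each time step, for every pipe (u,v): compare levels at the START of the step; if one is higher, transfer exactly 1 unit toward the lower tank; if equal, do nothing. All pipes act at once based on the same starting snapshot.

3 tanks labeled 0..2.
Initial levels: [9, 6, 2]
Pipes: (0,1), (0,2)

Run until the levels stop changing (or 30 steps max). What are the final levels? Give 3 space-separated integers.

Answer: 5 6 6

Derivation:
Step 1: flows [0->1,0->2] -> levels [7 7 3]
Step 2: flows [0=1,0->2] -> levels [6 7 4]
Step 3: flows [1->0,0->2] -> levels [6 6 5]
Step 4: flows [0=1,0->2] -> levels [5 6 6]
Step 5: flows [1->0,2->0] -> levels [7 5 5]
Step 6: flows [0->1,0->2] -> levels [5 6 6]
  -> period-2 cycle: step 6 state = step 4 state; never stabilizes
  -> state at step 30: (30-4) mod 2 = 0, same as step 4 -> [5 6 6]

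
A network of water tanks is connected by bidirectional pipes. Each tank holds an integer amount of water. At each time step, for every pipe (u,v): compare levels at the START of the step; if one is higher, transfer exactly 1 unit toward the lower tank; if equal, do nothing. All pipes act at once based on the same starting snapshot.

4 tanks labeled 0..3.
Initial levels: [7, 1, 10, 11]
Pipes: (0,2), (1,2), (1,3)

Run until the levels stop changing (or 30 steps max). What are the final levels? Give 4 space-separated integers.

Step 1: flows [2->0,2->1,3->1] -> levels [8 3 8 10]
Step 2: flows [0=2,2->1,3->1] -> levels [8 5 7 9]
Step 3: flows [0->2,2->1,3->1] -> levels [7 7 7 8]
Step 4: flows [0=2,1=2,3->1] -> levels [7 8 7 7]
Step 5: flows [0=2,1->2,1->3] -> levels [7 6 8 8]
Step 6: flows [2->0,2->1,3->1] -> levels [8 8 6 7]
Step 7: flows [0->2,1->2,1->3] -> levels [7 6 8 8]
  -> period-2 cycle: step 7 state = step 5 state; never stabilizes
  -> state at step 30: (30-5) mod 2 = 1, same as step 6 -> [8 8 6 7]

Answer: 8 8 6 7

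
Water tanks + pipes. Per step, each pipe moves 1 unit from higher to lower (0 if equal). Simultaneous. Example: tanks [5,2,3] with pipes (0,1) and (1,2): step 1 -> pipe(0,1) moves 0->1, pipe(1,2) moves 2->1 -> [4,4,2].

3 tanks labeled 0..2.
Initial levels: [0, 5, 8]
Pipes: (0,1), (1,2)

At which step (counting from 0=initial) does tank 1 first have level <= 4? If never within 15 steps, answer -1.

Answer: 4

Derivation:
Step 1: flows [1->0,2->1] -> levels [1 5 7]
Step 2: flows [1->0,2->1] -> levels [2 5 6]
Step 3: flows [1->0,2->1] -> levels [3 5 5]
Step 4: flows [1->0,1=2] -> levels [4 4 5]
Tank 1 first reaches <=4 at step 4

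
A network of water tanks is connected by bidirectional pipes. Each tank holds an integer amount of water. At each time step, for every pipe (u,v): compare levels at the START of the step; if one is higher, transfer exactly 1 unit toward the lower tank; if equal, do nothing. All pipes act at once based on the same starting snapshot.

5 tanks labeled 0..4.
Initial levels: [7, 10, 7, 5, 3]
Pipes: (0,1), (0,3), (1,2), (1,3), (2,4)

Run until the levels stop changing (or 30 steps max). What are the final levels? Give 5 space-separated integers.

Answer: 6 8 5 6 7

Derivation:
Step 1: flows [1->0,0->3,1->2,1->3,2->4] -> levels [7 7 7 7 4]
Step 2: flows [0=1,0=3,1=2,1=3,2->4] -> levels [7 7 6 7 5]
Step 3: flows [0=1,0=3,1->2,1=3,2->4] -> levels [7 6 6 7 6]
Step 4: flows [0->1,0=3,1=2,3->1,2=4] -> levels [6 8 6 6 6]
Step 5: flows [1->0,0=3,1->2,1->3,2=4] -> levels [7 5 7 7 6]
Step 6: flows [0->1,0=3,2->1,3->1,2->4] -> levels [6 8 5 6 7]
Step 7: flows [1->0,0=3,1->2,1->3,4->2] -> levels [7 5 7 7 6]
  -> period-2 cycle: step 7 state = step 5 state; never stabilizes
  -> state at step 30: (30-5) mod 2 = 1, same as step 6 -> [6 8 5 6 7]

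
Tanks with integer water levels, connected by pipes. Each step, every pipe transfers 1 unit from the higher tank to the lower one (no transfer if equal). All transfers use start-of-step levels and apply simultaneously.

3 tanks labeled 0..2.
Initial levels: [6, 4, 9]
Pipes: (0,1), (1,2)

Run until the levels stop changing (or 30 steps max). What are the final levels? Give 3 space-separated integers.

Answer: 7 5 7

Derivation:
Step 1: flows [0->1,2->1] -> levels [5 6 8]
Step 2: flows [1->0,2->1] -> levels [6 6 7]
Step 3: flows [0=1,2->1] -> levels [6 7 6]
Step 4: flows [1->0,1->2] -> levels [7 5 7]
Step 5: flows [0->1,2->1] -> levels [6 7 6]
  -> period-2 cycle: step 5 state = step 3 state; never stabilizes
  -> state at step 30: (30-3) mod 2 = 1, same as step 4 -> [7 5 7]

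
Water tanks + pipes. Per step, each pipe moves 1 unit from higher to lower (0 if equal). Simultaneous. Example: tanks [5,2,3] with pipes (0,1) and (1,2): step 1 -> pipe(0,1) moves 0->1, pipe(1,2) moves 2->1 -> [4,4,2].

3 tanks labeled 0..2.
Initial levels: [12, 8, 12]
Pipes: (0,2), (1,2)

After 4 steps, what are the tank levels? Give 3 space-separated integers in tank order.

Answer: 10 10 12

Derivation:
Step 1: flows [0=2,2->1] -> levels [12 9 11]
Step 2: flows [0->2,2->1] -> levels [11 10 11]
Step 3: flows [0=2,2->1] -> levels [11 11 10]
Step 4: flows [0->2,1->2] -> levels [10 10 12]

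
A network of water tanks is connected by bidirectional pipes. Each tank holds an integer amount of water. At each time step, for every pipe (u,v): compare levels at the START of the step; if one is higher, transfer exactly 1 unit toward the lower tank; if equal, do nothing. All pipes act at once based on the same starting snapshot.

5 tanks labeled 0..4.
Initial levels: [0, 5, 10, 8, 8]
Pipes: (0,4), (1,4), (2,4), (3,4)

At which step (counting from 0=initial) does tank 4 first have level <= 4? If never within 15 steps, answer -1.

Step 1: flows [4->0,4->1,2->4,3=4] -> levels [1 6 9 8 7]
Step 2: flows [4->0,4->1,2->4,3->4] -> levels [2 7 8 7 7]
Step 3: flows [4->0,1=4,2->4,3=4] -> levels [3 7 7 7 7]
Step 4: flows [4->0,1=4,2=4,3=4] -> levels [4 7 7 7 6]
Step 5: flows [4->0,1->4,2->4,3->4] -> levels [5 6 6 6 8]
Step 6: flows [4->0,4->1,4->2,4->3] -> levels [6 7 7 7 4]
Tank 4 first reaches <=4 at step 6

Answer: 6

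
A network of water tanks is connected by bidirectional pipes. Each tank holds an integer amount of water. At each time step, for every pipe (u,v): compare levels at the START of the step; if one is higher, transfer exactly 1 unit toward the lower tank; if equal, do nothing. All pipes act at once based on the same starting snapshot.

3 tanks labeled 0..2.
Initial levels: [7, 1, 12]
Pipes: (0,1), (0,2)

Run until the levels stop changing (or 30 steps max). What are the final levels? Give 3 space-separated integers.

Step 1: flows [0->1,2->0] -> levels [7 2 11]
Step 2: flows [0->1,2->0] -> levels [7 3 10]
Step 3: flows [0->1,2->0] -> levels [7 4 9]
Step 4: flows [0->1,2->0] -> levels [7 5 8]
Step 5: flows [0->1,2->0] -> levels [7 6 7]
Step 6: flows [0->1,0=2] -> levels [6 7 7]
Step 7: flows [1->0,2->0] -> levels [8 6 6]
Step 8: flows [0->1,0->2] -> levels [6 7 7]
  -> period-2 cycle: step 8 state = step 6 state; never stabilizes
  -> state at step 30: (30-6) mod 2 = 0, same as step 6 -> [6 7 7]

Answer: 6 7 7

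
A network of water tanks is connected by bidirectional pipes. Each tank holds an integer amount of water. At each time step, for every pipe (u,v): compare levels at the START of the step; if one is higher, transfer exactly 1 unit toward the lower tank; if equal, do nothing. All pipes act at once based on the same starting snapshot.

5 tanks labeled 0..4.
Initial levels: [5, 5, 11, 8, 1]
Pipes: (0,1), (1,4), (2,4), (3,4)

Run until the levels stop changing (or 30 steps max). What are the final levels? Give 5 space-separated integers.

Step 1: flows [0=1,1->4,2->4,3->4] -> levels [5 4 10 7 4]
Step 2: flows [0->1,1=4,2->4,3->4] -> levels [4 5 9 6 6]
Step 3: flows [1->0,4->1,2->4,3=4] -> levels [5 5 8 6 6]
Step 4: flows [0=1,4->1,2->4,3=4] -> levels [5 6 7 6 6]
Step 5: flows [1->0,1=4,2->4,3=4] -> levels [6 5 6 6 7]
Step 6: flows [0->1,4->1,4->2,4->3] -> levels [5 7 7 7 4]
Step 7: flows [1->0,1->4,2->4,3->4] -> levels [6 5 6 6 7]
  -> period-2 cycle: step 7 state = step 5 state; never stabilizes
  -> state at step 30: (30-5) mod 2 = 1, same as step 6 -> [5 7 7 7 4]

Answer: 5 7 7 7 4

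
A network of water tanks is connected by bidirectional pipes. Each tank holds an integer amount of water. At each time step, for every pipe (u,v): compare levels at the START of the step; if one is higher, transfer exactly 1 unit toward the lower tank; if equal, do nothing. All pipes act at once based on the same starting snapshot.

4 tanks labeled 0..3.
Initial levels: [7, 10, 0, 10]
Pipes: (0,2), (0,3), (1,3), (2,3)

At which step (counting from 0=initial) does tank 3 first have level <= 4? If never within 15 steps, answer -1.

Answer: -1

Derivation:
Step 1: flows [0->2,3->0,1=3,3->2] -> levels [7 10 2 8]
Step 2: flows [0->2,3->0,1->3,3->2] -> levels [7 9 4 7]
Step 3: flows [0->2,0=3,1->3,3->2] -> levels [6 8 6 7]
Step 4: flows [0=2,3->0,1->3,3->2] -> levels [7 7 7 6]
Step 5: flows [0=2,0->3,1->3,2->3] -> levels [6 6 6 9]
Step 6: flows [0=2,3->0,3->1,3->2] -> levels [7 7 7 6]
  -> period-2 cycle (repeats step 4); tank 3 never drops to <=4
Tank 3 never reaches <=4 within 15 steps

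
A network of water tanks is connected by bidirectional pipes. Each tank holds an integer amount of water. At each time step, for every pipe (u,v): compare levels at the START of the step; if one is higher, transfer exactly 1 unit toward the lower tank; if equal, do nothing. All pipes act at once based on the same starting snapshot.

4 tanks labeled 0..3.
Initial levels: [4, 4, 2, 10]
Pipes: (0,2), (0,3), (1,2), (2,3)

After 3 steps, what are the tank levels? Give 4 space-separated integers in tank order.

Step 1: flows [0->2,3->0,1->2,3->2] -> levels [4 3 5 8]
Step 2: flows [2->0,3->0,2->1,3->2] -> levels [6 4 4 6]
Step 3: flows [0->2,0=3,1=2,3->2] -> levels [5 4 6 5]

Answer: 5 4 6 5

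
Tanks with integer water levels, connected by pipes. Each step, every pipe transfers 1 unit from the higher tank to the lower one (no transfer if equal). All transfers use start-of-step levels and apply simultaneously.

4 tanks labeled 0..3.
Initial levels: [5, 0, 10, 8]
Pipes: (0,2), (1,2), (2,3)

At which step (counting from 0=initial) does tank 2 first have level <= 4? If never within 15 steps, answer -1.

Answer: -1

Derivation:
Step 1: flows [2->0,2->1,2->3] -> levels [6 1 7 9]
Step 2: flows [2->0,2->1,3->2] -> levels [7 2 6 8]
Step 3: flows [0->2,2->1,3->2] -> levels [6 3 7 7]
Step 4: flows [2->0,2->1,2=3] -> levels [7 4 5 7]
Step 5: flows [0->2,2->1,3->2] -> levels [6 5 6 6]
Step 6: flows [0=2,2->1,2=3] -> levels [6 6 5 6]
Step 7: flows [0->2,1->2,3->2] -> levels [5 5 8 5]
Step 8: flows [2->0,2->1,2->3] -> levels [6 6 5 6]
  -> period-2 cycle (repeats step 6); tank 2 never drops to <=4
Tank 2 never reaches <=4 within 15 steps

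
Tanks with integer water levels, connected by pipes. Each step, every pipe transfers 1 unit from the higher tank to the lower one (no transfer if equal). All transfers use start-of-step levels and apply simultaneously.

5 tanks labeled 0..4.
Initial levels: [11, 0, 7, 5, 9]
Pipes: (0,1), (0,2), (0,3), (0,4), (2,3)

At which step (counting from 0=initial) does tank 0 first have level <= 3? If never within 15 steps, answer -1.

Answer: -1

Derivation:
Step 1: flows [0->1,0->2,0->3,0->4,2->3] -> levels [7 1 7 7 10]
Step 2: flows [0->1,0=2,0=3,4->0,2=3] -> levels [7 2 7 7 9]
Step 3: flows [0->1,0=2,0=3,4->0,2=3] -> levels [7 3 7 7 8]
Step 4: flows [0->1,0=2,0=3,4->0,2=3] -> levels [7 4 7 7 7]
Step 5: flows [0->1,0=2,0=3,0=4,2=3] -> levels [6 5 7 7 7]
Step 6: flows [0->1,2->0,3->0,4->0,2=3] -> levels [8 6 6 6 6]
Step 7: flows [0->1,0->2,0->3,0->4,2=3] -> levels [4 7 7 7 7]
Step 8: flows [1->0,2->0,3->0,4->0,2=3] -> levels [8 6 6 6 6]
  -> period-2 cycle (repeats step 6); tank 0 never drops to <=3
Tank 0 never reaches <=3 within 15 steps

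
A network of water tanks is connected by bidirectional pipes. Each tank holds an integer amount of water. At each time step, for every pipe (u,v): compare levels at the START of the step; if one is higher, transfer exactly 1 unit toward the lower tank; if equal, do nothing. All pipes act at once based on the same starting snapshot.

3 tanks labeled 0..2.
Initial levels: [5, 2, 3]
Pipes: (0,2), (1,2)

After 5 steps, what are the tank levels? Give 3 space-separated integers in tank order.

Answer: 4 4 2

Derivation:
Step 1: flows [0->2,2->1] -> levels [4 3 3]
Step 2: flows [0->2,1=2] -> levels [3 3 4]
Step 3: flows [2->0,2->1] -> levels [4 4 2]
Step 4: flows [0->2,1->2] -> levels [3 3 4]
  -> period-2 cycle: step 4 state = step 2 state
  -> state at step 5: (5-2) mod 2 = 1, same as step 3 -> [4 4 2]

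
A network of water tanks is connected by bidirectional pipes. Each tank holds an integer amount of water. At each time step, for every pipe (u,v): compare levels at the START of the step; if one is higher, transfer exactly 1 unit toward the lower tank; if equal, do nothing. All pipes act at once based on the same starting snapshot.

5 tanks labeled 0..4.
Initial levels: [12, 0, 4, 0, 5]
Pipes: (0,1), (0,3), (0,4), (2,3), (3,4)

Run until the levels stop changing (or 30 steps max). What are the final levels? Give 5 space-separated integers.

Step 1: flows [0->1,0->3,0->4,2->3,4->3] -> levels [9 1 3 3 5]
Step 2: flows [0->1,0->3,0->4,2=3,4->3] -> levels [6 2 3 5 5]
Step 3: flows [0->1,0->3,0->4,3->2,3=4] -> levels [3 3 4 5 6]
Step 4: flows [0=1,3->0,4->0,3->2,4->3] -> levels [5 3 5 4 4]
Step 5: flows [0->1,0->3,0->4,2->3,3=4] -> levels [2 4 4 6 5]
Step 6: flows [1->0,3->0,4->0,3->2,3->4] -> levels [5 3 5 3 5]
Step 7: flows [0->1,0->3,0=4,2->3,4->3] -> levels [3 4 4 6 4]
Step 8: flows [1->0,3->0,4->0,3->2,3->4] -> levels [6 3 5 3 4]
Step 9: flows [0->1,0->3,0->4,2->3,4->3] -> levels [3 4 4 6 4]
  -> period-2 cycle: step 9 state = step 7 state; never stabilizes
  -> state at step 30: (30-7) mod 2 = 1, same as step 8 -> [6 3 5 3 4]

Answer: 6 3 5 3 4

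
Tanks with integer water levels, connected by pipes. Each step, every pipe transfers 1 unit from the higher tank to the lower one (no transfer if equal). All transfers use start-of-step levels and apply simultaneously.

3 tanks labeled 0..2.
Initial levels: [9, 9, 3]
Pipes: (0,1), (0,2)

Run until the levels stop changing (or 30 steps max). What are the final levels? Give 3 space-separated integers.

Answer: 7 7 7

Derivation:
Step 1: flows [0=1,0->2] -> levels [8 9 4]
Step 2: flows [1->0,0->2] -> levels [8 8 5]
Step 3: flows [0=1,0->2] -> levels [7 8 6]
Step 4: flows [1->0,0->2] -> levels [7 7 7]
Step 5: flows [0=1,0=2] -> levels [7 7 7]
  -> stable (no change)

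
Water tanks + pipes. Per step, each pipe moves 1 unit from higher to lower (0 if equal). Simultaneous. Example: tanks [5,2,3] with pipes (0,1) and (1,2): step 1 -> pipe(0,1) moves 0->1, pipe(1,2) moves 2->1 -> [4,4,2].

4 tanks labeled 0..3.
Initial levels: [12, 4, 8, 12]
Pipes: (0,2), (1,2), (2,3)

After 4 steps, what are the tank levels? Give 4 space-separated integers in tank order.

Answer: 9 8 10 9

Derivation:
Step 1: flows [0->2,2->1,3->2] -> levels [11 5 9 11]
Step 2: flows [0->2,2->1,3->2] -> levels [10 6 10 10]
Step 3: flows [0=2,2->1,2=3] -> levels [10 7 9 10]
Step 4: flows [0->2,2->1,3->2] -> levels [9 8 10 9]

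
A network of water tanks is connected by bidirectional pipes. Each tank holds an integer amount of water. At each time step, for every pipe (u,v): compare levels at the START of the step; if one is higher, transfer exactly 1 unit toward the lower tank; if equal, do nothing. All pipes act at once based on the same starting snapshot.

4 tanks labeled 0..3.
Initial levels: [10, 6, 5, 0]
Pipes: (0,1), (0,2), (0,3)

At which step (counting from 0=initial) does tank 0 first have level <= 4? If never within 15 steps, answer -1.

Step 1: flows [0->1,0->2,0->3] -> levels [7 7 6 1]
Step 2: flows [0=1,0->2,0->3] -> levels [5 7 7 2]
Step 3: flows [1->0,2->0,0->3] -> levels [6 6 6 3]
Step 4: flows [0=1,0=2,0->3] -> levels [5 6 6 4]
Step 5: flows [1->0,2->0,0->3] -> levels [6 5 5 5]
Step 6: flows [0->1,0->2,0->3] -> levels [3 6 6 6]
Tank 0 first reaches <=4 at step 6

Answer: 6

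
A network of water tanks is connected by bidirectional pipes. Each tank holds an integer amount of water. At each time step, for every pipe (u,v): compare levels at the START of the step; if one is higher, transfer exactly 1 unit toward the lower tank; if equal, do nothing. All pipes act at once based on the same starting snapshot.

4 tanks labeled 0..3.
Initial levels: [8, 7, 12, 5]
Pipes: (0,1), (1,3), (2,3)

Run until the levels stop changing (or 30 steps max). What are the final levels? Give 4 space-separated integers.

Answer: 8 7 8 9

Derivation:
Step 1: flows [0->1,1->3,2->3] -> levels [7 7 11 7]
Step 2: flows [0=1,1=3,2->3] -> levels [7 7 10 8]
Step 3: flows [0=1,3->1,2->3] -> levels [7 8 9 8]
Step 4: flows [1->0,1=3,2->3] -> levels [8 7 8 9]
Step 5: flows [0->1,3->1,3->2] -> levels [7 9 9 7]
Step 6: flows [1->0,1->3,2->3] -> levels [8 7 8 9]
  -> period-2 cycle: step 6 state = step 4 state; never stabilizes
  -> state at step 30: (30-4) mod 2 = 0, same as step 4 -> [8 7 8 9]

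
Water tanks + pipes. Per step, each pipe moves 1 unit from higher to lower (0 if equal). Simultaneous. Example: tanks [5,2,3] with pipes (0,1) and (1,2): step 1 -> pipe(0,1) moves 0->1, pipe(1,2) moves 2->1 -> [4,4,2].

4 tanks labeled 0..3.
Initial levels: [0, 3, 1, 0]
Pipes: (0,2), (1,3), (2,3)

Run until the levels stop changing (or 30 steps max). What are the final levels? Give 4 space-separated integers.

Answer: 0 2 2 0

Derivation:
Step 1: flows [2->0,1->3,2->3] -> levels [1 2 -1 2]
Step 2: flows [0->2,1=3,3->2] -> levels [0 2 1 1]
Step 3: flows [2->0,1->3,2=3] -> levels [1 1 0 2]
Step 4: flows [0->2,3->1,3->2] -> levels [0 2 2 0]
Step 5: flows [2->0,1->3,2->3] -> levels [1 1 0 2]
  -> period-2 cycle: step 5 state = step 3 state; never stabilizes
  -> state at step 30: (30-3) mod 2 = 1, same as step 4 -> [0 2 2 0]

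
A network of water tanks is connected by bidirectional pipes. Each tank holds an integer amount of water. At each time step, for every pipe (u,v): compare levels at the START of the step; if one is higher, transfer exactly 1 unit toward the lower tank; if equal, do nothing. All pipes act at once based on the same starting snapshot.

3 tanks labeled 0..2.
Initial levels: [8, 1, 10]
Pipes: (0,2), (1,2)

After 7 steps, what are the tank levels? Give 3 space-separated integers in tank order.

Step 1: flows [2->0,2->1] -> levels [9 2 8]
Step 2: flows [0->2,2->1] -> levels [8 3 8]
Step 3: flows [0=2,2->1] -> levels [8 4 7]
Step 4: flows [0->2,2->1] -> levels [7 5 7]
Step 5: flows [0=2,2->1] -> levels [7 6 6]
Step 6: flows [0->2,1=2] -> levels [6 6 7]
Step 7: flows [2->0,2->1] -> levels [7 7 5]

Answer: 7 7 5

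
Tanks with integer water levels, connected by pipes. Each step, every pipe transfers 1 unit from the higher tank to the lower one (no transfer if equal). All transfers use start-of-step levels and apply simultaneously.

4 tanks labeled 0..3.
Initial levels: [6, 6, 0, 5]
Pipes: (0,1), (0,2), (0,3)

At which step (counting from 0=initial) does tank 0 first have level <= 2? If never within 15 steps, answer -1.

Answer: 5

Derivation:
Step 1: flows [0=1,0->2,0->3] -> levels [4 6 1 6]
Step 2: flows [1->0,0->2,3->0] -> levels [5 5 2 5]
Step 3: flows [0=1,0->2,0=3] -> levels [4 5 3 5]
Step 4: flows [1->0,0->2,3->0] -> levels [5 4 4 4]
Step 5: flows [0->1,0->2,0->3] -> levels [2 5 5 5]
Tank 0 first reaches <=2 at step 5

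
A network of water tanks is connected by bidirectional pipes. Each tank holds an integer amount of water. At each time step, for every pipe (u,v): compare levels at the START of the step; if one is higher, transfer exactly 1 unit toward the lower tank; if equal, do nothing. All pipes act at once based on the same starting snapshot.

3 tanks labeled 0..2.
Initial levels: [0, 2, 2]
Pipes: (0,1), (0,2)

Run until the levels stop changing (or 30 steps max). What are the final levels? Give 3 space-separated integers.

Step 1: flows [1->0,2->0] -> levels [2 1 1]
Step 2: flows [0->1,0->2] -> levels [0 2 2]
  -> period-2 cycle: step 2 state = step 0 state; never stabilizes
  -> state at step 30: (30-0) mod 2 = 0, same as step 0 -> [0 2 2]

Answer: 0 2 2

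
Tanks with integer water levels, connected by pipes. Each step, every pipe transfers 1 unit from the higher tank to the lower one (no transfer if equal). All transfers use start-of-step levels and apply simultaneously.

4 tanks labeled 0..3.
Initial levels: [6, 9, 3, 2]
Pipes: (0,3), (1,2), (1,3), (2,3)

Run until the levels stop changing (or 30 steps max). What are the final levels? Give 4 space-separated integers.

Step 1: flows [0->3,1->2,1->3,2->3] -> levels [5 7 3 5]
Step 2: flows [0=3,1->2,1->3,3->2] -> levels [5 5 5 5]
Step 3: flows [0=3,1=2,1=3,2=3] -> levels [5 5 5 5]
  -> stable (no change)

Answer: 5 5 5 5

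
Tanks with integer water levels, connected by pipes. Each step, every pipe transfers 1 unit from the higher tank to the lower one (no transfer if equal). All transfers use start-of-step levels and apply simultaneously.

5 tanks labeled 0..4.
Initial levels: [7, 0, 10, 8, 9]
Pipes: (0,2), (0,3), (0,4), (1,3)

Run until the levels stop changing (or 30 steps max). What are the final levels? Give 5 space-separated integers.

Answer: 8 7 7 5 7

Derivation:
Step 1: flows [2->0,3->0,4->0,3->1] -> levels [10 1 9 6 8]
Step 2: flows [0->2,0->3,0->4,3->1] -> levels [7 2 10 6 9]
Step 3: flows [2->0,0->3,4->0,3->1] -> levels [8 3 9 6 8]
Step 4: flows [2->0,0->3,0=4,3->1] -> levels [8 4 8 6 8]
Step 5: flows [0=2,0->3,0=4,3->1] -> levels [7 5 8 6 8]
Step 6: flows [2->0,0->3,4->0,3->1] -> levels [8 6 7 6 7]
Step 7: flows [0->2,0->3,0->4,1=3] -> levels [5 6 8 7 8]
Step 8: flows [2->0,3->0,4->0,3->1] -> levels [8 7 7 5 7]
Step 9: flows [0->2,0->3,0->4,1->3] -> levels [5 6 8 7 8]
  -> period-2 cycle: step 9 state = step 7 state; never stabilizes
  -> state at step 30: (30-7) mod 2 = 1, same as step 8 -> [8 7 7 5 7]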